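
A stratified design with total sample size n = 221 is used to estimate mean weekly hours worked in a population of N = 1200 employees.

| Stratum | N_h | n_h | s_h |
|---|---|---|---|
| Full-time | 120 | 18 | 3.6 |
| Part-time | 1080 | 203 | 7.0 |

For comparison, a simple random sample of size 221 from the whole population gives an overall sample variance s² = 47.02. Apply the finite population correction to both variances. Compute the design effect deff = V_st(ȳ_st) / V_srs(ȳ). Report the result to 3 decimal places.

V̂(ȳ_st) = Σ W_h² (1 − n_h/N_h) s_h²/n_h, with W_h = N_h/N and N = 1200:
  stratum Full-time: (120/1200)²·(1 − 18/120)·3.6²/18 = 0.00612
  stratum Part-time: (1080/1200)²·(1 − 203/1080)·7.0²/203 = 0.158767
V_st = 0.164887
V_srs = (1 − 221/1200)·47.02/221 = 0.173577
deff = V_st / V_srs = 0.164887/0.173577 = 0.9499

deff ≈ 0.950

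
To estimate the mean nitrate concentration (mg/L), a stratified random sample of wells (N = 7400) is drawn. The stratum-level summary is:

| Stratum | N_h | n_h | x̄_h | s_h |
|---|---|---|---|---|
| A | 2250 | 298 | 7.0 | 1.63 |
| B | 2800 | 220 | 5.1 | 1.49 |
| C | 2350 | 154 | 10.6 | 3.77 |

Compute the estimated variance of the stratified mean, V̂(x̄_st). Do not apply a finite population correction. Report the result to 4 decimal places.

V̂(x̄_st) ≈ 0.0116

V̂(x̄_st) = Σ W_h² s_h²/n_h, with W_h = N_h/N and N = 7400:
  stratum A: (2250/7400)²·1.63²/298 = 0.000824253
  stratum B: (2800/7400)²·1.49²/220 = 0.00144478
  stratum C: (2350/7400)²·3.77²/154 = 0.00930753
V̂(x̄_st) = 0.0115766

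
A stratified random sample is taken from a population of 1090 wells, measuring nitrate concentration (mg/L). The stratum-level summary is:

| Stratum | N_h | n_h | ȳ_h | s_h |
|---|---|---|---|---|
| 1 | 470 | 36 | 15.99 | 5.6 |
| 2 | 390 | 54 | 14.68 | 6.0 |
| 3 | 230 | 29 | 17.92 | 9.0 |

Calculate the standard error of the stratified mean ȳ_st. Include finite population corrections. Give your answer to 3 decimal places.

V̂(ȳ_st) = Σ W_h² (1 − n_h/N_h) s_h²/n_h, with W_h = N_h/N and N = 1090:
  stratum 1: (470/1090)²·(1 − 36/470)·5.6²/36 = 0.149557
  stratum 2: (390/1090)²·(1 − 54/390)·6.0²/54 = 0.0735292
  stratum 3: (230/1090)²·(1 − 29/230)·9.0²/29 = 0.108682
V̂(ȳ_st) = 0.331769
SE(ȳ_st) = √0.331769 = 0.575994

SE(ȳ_st) ≈ 0.576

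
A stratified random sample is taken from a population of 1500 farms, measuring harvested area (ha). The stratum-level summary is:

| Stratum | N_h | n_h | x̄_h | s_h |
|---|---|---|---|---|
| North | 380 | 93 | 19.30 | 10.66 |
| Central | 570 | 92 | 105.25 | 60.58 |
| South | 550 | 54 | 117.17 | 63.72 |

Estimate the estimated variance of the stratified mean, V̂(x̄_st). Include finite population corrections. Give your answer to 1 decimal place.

V̂(x̄_st) = Σ W_h² (1 − n_h/N_h) s_h²/n_h, with W_h = N_h/N and N = 1500:
  stratum North: (380/1500)²·(1 − 93/380)·10.66²/93 = 0.0592263
  stratum Central: (570/1500)²·(1 − 92/570)·60.58²/92 = 4.83049
  stratum South: (550/1500)²·(1 − 54/550)·63.72²/54 = 9.11632
V̂(x̄_st) = 14.006

V̂(x̄_st) ≈ 14.0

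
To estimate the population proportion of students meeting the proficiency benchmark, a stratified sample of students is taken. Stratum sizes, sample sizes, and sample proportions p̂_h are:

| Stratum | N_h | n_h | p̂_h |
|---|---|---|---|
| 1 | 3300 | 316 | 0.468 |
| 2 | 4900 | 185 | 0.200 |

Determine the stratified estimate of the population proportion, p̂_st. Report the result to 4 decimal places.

p̂_st ≈ 0.3079

N = 8200; stratum weights W_h = N_h/N.
p̂_st = Σ W_h p̂_h = (3300·0.468 + 4900·0.200)/8200 = 0.30785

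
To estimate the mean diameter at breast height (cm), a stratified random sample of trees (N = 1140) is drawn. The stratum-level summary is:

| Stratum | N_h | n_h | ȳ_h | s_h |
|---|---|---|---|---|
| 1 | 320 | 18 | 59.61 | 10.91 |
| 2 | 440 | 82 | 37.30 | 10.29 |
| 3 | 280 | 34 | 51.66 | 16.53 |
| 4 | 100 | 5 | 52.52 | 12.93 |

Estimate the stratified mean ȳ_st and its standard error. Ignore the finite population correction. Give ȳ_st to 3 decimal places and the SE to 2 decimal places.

ȳ_st = Σ W_h ȳ_h = (320·59.61 + 440·37.30 + 280·51.66 + 100·52.52)/1140 = 48.42456
V̂(ȳ_st) = Σ W_h² s_h²/n_h, with W_h = N_h/N and N = 1140:
  stratum 1: (320/1140)²·10.91²/18 = 0.521035
  stratum 2: (440/1140)²·10.29²/82 = 0.192359
  stratum 3: (280/1140)²·16.53²/34 = 0.484812
  stratum 4: (100/1140)²·12.93²/5 = 0.257287
V̂(ȳ_st) = 1.45549
SE(ȳ_st) = √1.45549 = 1.20644

ȳ_st ≈ 48.425, SE ≈ 1.21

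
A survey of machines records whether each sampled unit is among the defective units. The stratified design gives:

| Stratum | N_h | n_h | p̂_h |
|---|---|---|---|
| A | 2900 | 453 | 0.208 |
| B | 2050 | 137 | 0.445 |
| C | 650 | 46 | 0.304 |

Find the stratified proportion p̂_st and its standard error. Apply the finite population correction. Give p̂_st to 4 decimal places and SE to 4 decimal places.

N = 5600; stratum weights W_h = N_h/N.
p̂_st = Σ W_h p̂_h = (2900·0.208 + 2050·0.445 + 650·0.304)/5600 = 0.30590
V̂(p̂_st) = Σ W_h² (1 − n_h/N_h) p̂_h(1−p̂_h)/(n_h−1):
  stratum A: (2900/5600)²·(1 − 453/2900)·0.208·0.792/452 = 8.24719e-05
  stratum B: (2050/5600)²·(1 − 137/2050)·0.445·0.555/136 = 0.000227095
  stratum C: (650/5600)²·(1 − 46/650)·0.304·0.696/45 = 5.88633e-05
V̂(p̂_st) = 0.00036843; SE = √V̂ = 0.0191945

p̂_st ≈ 0.3059, SE ≈ 0.0192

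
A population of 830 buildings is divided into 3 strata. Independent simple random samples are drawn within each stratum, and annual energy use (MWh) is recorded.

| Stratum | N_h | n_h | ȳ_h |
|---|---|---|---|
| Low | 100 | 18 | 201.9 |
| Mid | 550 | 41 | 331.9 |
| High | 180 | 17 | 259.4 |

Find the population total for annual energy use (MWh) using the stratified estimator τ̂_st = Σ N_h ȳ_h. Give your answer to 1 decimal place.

τ̂_st = Σ N_h ȳ_h = 100·201.9 + 550·331.9 + 180·259.4 = 249427.0

τ̂_st ≈ 249427.0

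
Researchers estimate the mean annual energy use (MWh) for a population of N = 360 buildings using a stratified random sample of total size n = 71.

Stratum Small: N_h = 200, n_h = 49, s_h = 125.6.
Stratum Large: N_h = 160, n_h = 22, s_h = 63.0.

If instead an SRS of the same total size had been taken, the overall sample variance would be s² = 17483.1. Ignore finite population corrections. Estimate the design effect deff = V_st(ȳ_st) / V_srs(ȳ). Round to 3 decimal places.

V̂(ȳ_st) = Σ W_h² s_h²/n_h, with W_h = N_h/N and N = 360:
  stratum Small: (200/360)²·125.6²/49 = 99.3661
  stratum Large: (160/360)²·63.0²/22 = 35.6364
V_st = 135.002
V_srs = s²/n = 17483.1/71 = 246.241
deff = V_st / V_srs = 135.002/246.241 = 0.5483

deff ≈ 0.548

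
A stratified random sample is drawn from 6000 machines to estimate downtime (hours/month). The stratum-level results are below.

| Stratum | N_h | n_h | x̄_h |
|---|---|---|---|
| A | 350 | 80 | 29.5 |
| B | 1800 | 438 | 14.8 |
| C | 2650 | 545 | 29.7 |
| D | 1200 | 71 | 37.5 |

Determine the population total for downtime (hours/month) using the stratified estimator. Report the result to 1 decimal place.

τ̂_st = Σ N_h x̄_h = 350·29.5 + 1800·14.8 + 2650·29.7 + 1200·37.5 = 160670.0

τ̂_st ≈ 160670.0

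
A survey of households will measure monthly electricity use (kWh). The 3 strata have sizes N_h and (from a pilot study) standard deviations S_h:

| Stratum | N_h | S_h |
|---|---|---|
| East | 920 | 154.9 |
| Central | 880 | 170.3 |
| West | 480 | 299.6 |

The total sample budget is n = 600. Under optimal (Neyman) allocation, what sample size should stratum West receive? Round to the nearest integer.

Neyman allocation: n_h = n · N_h S_h / Σ N_i S_i, with n = 600.
  stratum East: N_h·S_h = 920·154.9 = 142508.00
  stratum Central: N_h·S_h = 880·170.3 = 149864.00
  stratum West: N_h·S_h = 480·299.6 = 143808.00
Σ N_h S_h = 436180.00
n for stratum West = 600·143808.00/436180.00 = 197.819 → 198

198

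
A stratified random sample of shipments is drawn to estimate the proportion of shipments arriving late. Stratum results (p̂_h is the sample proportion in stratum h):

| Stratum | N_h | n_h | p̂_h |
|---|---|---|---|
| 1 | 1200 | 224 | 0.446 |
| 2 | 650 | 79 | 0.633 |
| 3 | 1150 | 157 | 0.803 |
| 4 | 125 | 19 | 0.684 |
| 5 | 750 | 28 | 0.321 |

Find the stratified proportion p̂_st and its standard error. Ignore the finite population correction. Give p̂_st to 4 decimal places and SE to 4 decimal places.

p̂_st ≈ 0.5668, SE ≈ 0.0244

N = 3875; stratum weights W_h = N_h/N.
p̂_st = Σ W_h p̂_h = (1200·0.446 + 650·0.633 + 1150·0.803 + 125·0.684 + 750·0.321)/3875 = 0.56680
V̂(p̂_st) = Σ W_h² p̂_h(1−p̂_h)/(n_h−1):
  stratum 1: (1200/3875)²·0.446·0.554/223 = 0.000106257
  stratum 2: (650/3875)²·0.633·0.367/78 = 8.38028e-05
  stratum 3: (1150/3875)²·0.803·0.197/156 = 8.93119e-05
  stratum 4: (125/3875)²·0.684·0.316/18 = 1.24953e-05
  stratum 5: (750/3875)²·0.321·0.679/27 = 0.000302406
V̂(p̂_st) = 0.000594273; SE = √V̂ = 0.0243777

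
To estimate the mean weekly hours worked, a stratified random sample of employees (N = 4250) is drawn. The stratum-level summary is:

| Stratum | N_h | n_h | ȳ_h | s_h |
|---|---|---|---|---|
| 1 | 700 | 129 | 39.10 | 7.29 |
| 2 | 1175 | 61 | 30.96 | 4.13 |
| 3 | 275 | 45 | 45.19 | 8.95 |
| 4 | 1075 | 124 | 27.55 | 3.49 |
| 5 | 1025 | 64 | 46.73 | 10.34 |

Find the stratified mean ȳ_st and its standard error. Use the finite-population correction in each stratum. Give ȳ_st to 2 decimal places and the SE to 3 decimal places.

ȳ_st ≈ 36.16, SE ≈ 0.364

ȳ_st = Σ W_h ȳ_h = (700·39.10 + 1175·30.96 + 275·45.19 + 1075·27.55 + 1025·46.73)/4250 = 36.16229
V̂(ȳ_st) = Σ W_h² (1 − n_h/N_h) s_h²/n_h, with W_h = N_h/N and N = 4250:
  stratum 1: (700/4250)²·(1 − 129/700)·7.29²/129 = 0.00911636
  stratum 2: (1175/4250)²·(1 − 61/1175)·4.13²/61 = 0.0202635
  stratum 3: (275/4250)²·(1 − 45/275)·8.95²/45 = 0.00623327
  stratum 4: (1075/4250)²·(1 − 124/1075)·3.49²/124 = 0.00555956
  stratum 5: (1025/4250)²·(1 − 64/1025)·10.34²/64 = 0.0911025
V̂(ȳ_st) = 0.132275
SE(ȳ_st) = √0.132275 = 0.363697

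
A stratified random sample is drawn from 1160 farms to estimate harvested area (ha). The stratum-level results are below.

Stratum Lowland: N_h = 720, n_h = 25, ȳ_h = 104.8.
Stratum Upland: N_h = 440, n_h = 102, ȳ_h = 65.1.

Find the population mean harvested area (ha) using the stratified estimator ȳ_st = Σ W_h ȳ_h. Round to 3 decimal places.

ȳ_st ≈ 89.741

N = Σ N_h = 1160. Stratum weights W_h = N_h/N.
ȳ_st = (720·104.8 + 440·65.1) / 1160 = 89.74138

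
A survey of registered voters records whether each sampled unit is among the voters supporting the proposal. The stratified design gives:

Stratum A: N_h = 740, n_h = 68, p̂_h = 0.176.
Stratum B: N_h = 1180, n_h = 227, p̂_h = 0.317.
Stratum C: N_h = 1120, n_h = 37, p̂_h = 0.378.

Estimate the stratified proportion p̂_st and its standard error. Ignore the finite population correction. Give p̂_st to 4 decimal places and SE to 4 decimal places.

p̂_st ≈ 0.3052, SE ≈ 0.0340

N = 3040; stratum weights W_h = N_h/N.
p̂_st = Σ W_h p̂_h = (740·0.176 + 1180·0.317 + 1120·0.378)/3040 = 0.30515
V̂(p̂_st) = Σ W_h² p̂_h(1−p̂_h)/(n_h−1):
  stratum A: (740/3040)²·0.176·0.824/67 = 0.000128257
  stratum B: (1180/3040)²·0.317·0.683/226 = 0.000144341
  stratum C: (1120/3040)²·0.378·0.622/36 = 0.000886479
V̂(p̂_st) = 0.00115908; SE = √V̂ = 0.0340452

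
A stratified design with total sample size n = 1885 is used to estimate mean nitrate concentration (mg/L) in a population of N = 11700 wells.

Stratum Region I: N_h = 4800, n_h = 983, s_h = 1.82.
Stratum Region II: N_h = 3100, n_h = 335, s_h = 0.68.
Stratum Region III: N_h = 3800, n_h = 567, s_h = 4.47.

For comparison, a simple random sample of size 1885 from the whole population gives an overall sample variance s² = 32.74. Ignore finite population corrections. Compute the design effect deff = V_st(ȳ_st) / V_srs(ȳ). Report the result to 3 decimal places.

V̂(ȳ_st) = Σ W_h² s_h²/n_h, with W_h = N_h/N and N = 11700:
  stratum Region I: (4800/11700)²·1.82²/983 = 0.000567153
  stratum Region II: (3100/11700)²·0.68²/335 = 9.69002e-05
  stratum Region III: (3800/11700)²·4.47²/567 = 0.0037173
V_st = 0.00438135
V_srs = s²/n = 32.74/1885 = 0.0173687
deff = V_st / V_srs = 0.00438135/0.0173687 = 0.2523

deff ≈ 0.252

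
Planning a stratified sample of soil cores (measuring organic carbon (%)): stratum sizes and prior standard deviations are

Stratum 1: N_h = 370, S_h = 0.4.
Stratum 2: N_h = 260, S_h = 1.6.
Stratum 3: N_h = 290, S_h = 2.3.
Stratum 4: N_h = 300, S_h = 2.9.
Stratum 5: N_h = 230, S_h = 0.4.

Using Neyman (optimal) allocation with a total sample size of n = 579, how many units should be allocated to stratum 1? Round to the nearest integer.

39

Neyman allocation: n_h = n · N_h S_h / Σ N_i S_i, with n = 579.
  stratum 1: N_h·S_h = 370·0.4 = 148.00
  stratum 2: N_h·S_h = 260·1.6 = 416.00
  stratum 3: N_h·S_h = 290·2.3 = 667.00
  stratum 4: N_h·S_h = 300·2.9 = 870.00
  stratum 5: N_h·S_h = 230·0.4 = 92.00
Σ N_h S_h = 2193.00
n for stratum 1 = 579·148.00/2193.00 = 39.075 → 39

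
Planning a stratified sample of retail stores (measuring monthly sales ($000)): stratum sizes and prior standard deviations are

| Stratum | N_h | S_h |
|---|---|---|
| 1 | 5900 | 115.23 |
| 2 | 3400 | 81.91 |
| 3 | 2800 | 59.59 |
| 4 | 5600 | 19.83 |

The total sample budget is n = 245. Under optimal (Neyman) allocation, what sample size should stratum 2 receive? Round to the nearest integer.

55

Neyman allocation: n_h = n · N_h S_h / Σ N_i S_i, with n = 245.
  stratum 1: N_h·S_h = 5900·115.23 = 679857.00
  stratum 2: N_h·S_h = 3400·81.91 = 278494.00
  stratum 3: N_h·S_h = 2800·59.59 = 166852.00
  stratum 4: N_h·S_h = 5600·19.83 = 111048.00
Σ N_h S_h = 1236251.00
n for stratum 2 = 245·278494.00/1236251.00 = 55.192 → 55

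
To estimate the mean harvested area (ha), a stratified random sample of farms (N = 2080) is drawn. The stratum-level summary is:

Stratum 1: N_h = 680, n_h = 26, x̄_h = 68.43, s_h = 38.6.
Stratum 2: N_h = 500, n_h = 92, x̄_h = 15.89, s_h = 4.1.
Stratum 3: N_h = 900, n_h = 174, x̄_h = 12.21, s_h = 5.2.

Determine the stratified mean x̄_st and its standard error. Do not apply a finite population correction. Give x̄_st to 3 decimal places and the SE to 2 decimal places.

x̄_st ≈ 31.474, SE ≈ 2.48

x̄_st = Σ W_h x̄_h = (680·68.43 + 500·15.89 + 900·12.21)/2080 = 31.47423
V̂(x̄_st) = Σ W_h² s_h²/n_h, with W_h = N_h/N and N = 2080:
  stratum 1: (680/2080)²·38.6²/26 = 6.12481
  stratum 2: (500/2080)²·4.1²/92 = 0.0105583
  stratum 3: (900/2080)²·5.2²/174 = 0.0290948
V̂(x̄_st) = 6.16446
SE(x̄_st) = √6.16446 = 2.48283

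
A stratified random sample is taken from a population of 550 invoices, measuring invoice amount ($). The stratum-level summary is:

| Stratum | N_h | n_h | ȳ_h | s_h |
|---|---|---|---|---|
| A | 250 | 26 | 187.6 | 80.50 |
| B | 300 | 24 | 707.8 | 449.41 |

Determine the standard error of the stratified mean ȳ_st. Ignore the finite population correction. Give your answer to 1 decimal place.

V̂(ȳ_st) = Σ W_h² s_h²/n_h, with W_h = N_h/N and N = 550:
  stratum A: (250/550)²·80.50²/26 = 51.4959
  stratum B: (300/550)²·449.41²/24 = 2503.75
V̂(ȳ_st) = 2555.25
SE(ȳ_st) = √2555.25 = 50.5495

SE(ȳ_st) ≈ 50.5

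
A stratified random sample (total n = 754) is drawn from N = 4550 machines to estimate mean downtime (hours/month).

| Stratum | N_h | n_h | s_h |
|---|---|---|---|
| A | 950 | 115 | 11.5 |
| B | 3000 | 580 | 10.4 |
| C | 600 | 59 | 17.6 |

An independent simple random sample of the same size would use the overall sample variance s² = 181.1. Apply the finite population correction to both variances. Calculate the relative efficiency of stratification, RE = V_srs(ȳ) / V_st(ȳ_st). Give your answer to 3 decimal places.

RE ≈ 1.045

V̂(ȳ_st) = Σ W_h² (1 − n_h/N_h) s_h²/n_h, with W_h = N_h/N and N = 4550:
  stratum A: (950/4550)²·(1 − 115/950)·11.5²/115 = 0.0440641
  stratum B: (3000/4550)²·(1 − 580/3000)·10.4²/580 = 0.0653962
  stratum C: (600/4550)²·(1 − 59/600)·17.6²/59 = 0.0823188
V_st = 0.191779
V_srs = (1 − 754/4550)·181.1/754 = 0.200383
Relative efficiency = V_srs / V_st = 0.200383/0.191779 = 1.0449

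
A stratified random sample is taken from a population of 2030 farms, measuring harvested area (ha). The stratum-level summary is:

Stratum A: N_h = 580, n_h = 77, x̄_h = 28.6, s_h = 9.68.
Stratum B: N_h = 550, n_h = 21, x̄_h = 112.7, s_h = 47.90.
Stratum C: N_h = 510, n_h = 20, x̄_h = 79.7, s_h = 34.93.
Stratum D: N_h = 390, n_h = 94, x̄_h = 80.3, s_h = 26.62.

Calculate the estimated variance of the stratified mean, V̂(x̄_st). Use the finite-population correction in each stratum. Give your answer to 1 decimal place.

V̂(x̄_st) ≈ 11.7

V̂(x̄_st) = Σ W_h² (1 − n_h/N_h) s_h²/n_h, with W_h = N_h/N and N = 2030:
  stratum A: (580/2030)²·(1 − 77/580)·9.68²/77 = 0.0861517
  stratum B: (550/2030)²·(1 − 21/550)·47.90²/21 = 7.71397
  stratum C: (510/2030)²·(1 − 20/510)·34.93²/20 = 3.69949
  stratum D: (390/2030)²·(1 − 94/390)·26.62²/94 = 0.21118
V̂(x̄_st) = 11.7108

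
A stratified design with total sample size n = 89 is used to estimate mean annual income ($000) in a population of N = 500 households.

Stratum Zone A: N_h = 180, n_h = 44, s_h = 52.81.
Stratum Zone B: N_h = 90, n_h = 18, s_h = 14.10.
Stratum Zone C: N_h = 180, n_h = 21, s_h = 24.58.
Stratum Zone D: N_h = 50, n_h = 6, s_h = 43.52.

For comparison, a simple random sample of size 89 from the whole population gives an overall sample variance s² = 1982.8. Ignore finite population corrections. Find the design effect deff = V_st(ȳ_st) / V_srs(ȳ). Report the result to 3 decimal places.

V̂(ȳ_st) = Σ W_h² s_h²/n_h, with W_h = N_h/N and N = 500:
  stratum Zone A: (180/500)²·52.81²/44 = 8.21457
  stratum Zone B: (90/500)²·14.10²/18 = 0.357858
  stratum Zone C: (180/500)²·24.58²/21 = 3.72863
  stratum Zone D: (50/500)²·43.52²/6 = 3.15665
V_st = 15.4577
V_srs = s²/n = 1982.8/89 = 22.2787
deff = V_st / V_srs = 15.4577/22.2787 = 0.6938

deff ≈ 0.694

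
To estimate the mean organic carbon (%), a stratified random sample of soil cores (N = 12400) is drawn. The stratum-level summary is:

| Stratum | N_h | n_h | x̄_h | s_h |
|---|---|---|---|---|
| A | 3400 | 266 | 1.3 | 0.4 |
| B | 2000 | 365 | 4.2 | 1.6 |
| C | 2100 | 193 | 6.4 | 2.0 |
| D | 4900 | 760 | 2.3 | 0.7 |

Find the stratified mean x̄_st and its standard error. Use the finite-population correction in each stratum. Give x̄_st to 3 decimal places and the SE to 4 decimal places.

x̄_st ≈ 3.027, SE ≈ 0.0286

x̄_st = Σ W_h x̄_h = (3400·1.3 + 2000·4.2 + 2100·6.4 + 4900·2.3)/12400 = 3.02661
V̂(x̄_st) = Σ W_h² (1 − n_h/N_h) s_h²/n_h, with W_h = N_h/N and N = 12400:
  stratum A: (3400/12400)²·(1 − 266/3400)·0.4²/266 = 4.16843e-05
  stratum B: (2000/12400)²·(1 − 365/2000)·1.6²/365 = 0.00014916
  stratum C: (2100/12400)²·(1 − 193/2100)·2.0²/193 = 0.000539796
  stratum D: (4900/12400)²·(1 − 760/4900)·0.7²/760 = 8.5062e-05
V̂(x̄_st) = 0.000815702
SE(x̄_st) = √0.000815702 = 0.0285605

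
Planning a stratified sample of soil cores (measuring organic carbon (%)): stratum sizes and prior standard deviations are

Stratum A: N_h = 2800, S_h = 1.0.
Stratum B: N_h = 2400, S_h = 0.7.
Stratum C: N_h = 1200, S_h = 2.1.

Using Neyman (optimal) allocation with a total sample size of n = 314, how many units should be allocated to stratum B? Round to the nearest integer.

Neyman allocation: n_h = n · N_h S_h / Σ N_i S_i, with n = 314.
  stratum A: N_h·S_h = 2800·1.0 = 2800.00
  stratum B: N_h·S_h = 2400·0.7 = 1680.00
  stratum C: N_h·S_h = 1200·2.1 = 2520.00
Σ N_h S_h = 7000.00
n for stratum B = 314·1680.00/7000.00 = 75.360 → 75

75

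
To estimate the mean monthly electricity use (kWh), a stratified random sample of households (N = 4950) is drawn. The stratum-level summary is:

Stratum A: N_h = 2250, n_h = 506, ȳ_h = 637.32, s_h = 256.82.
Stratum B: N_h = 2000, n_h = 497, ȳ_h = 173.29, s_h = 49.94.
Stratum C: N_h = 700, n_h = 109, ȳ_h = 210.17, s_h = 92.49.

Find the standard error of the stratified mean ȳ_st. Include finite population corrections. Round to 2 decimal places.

V̂(ȳ_st) = Σ W_h² (1 − n_h/N_h) s_h²/n_h, with W_h = N_h/N and N = 4950:
  stratum A: (2250/4950)²·(1 − 506/2250)·256.82²/506 = 20.875
  stratum B: (2000/4950)²·(1 − 497/2000)·49.94²/497 = 0.615629
  stratum C: (700/4950)²·(1 − 109/700)·92.49²/109 = 1.32507
V̂(ȳ_st) = 22.8157
SE(ȳ_st) = √22.8157 = 4.77657

SE(ȳ_st) ≈ 4.78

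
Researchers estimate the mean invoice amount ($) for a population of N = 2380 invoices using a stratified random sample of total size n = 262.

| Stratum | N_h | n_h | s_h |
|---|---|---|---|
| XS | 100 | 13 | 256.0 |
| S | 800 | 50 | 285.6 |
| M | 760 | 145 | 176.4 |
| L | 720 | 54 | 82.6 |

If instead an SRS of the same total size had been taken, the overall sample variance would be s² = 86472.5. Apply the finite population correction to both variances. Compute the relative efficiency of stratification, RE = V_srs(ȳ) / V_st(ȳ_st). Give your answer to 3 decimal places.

V̂(ȳ_st) = Σ W_h² (1 − n_h/N_h) s_h²/n_h, with W_h = N_h/N and N = 2380:
  stratum XS: (100/2380)²·(1 − 13/100)·256.0²/13 = 7.74287
  stratum S: (800/2380)²·(1 − 50/800)·285.6²/50 = 172.8
  stratum M: (760/2380)²·(1 − 145/760)·176.4²/145 = 17.7078
  stratum L: (720/2380)²·(1 − 54/720)·82.6²/54 = 10.6959
V_st = 208.947
V_srs = (1 − 262/2380)·86472.5/262 = 293.715
Relative efficiency = V_srs / V_st = 293.715/208.947 = 1.4057

RE ≈ 1.406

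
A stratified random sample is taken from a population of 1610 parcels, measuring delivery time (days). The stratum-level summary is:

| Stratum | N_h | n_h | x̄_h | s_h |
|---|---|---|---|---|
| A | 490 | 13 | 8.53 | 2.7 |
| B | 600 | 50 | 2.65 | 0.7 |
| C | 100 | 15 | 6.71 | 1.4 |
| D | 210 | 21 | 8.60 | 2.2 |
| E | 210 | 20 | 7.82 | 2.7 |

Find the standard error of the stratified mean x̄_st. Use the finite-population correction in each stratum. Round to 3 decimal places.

V̂(x̄_st) = Σ W_h² (1 − n_h/N_h) s_h²/n_h, with W_h = N_h/N and N = 1610:
  stratum A: (490/1610)²·(1 − 13/490)·2.7²/13 = 0.0505646
  stratum B: (600/1610)²·(1 − 50/600)·0.7²/50 = 0.00124764
  stratum C: (100/1610)²·(1 − 15/100)·1.4²/15 = 0.000428481
  stratum D: (210/1610)²·(1 − 21/210)·2.2²/21 = 0.00352903
  stratum E: (210/1610)²·(1 − 20/210)·2.7²/20 = 0.00561072
V̂(x̄_st) = 0.0613805
SE(x̄_st) = √0.0613805 = 0.247751

SE(x̄_st) ≈ 0.248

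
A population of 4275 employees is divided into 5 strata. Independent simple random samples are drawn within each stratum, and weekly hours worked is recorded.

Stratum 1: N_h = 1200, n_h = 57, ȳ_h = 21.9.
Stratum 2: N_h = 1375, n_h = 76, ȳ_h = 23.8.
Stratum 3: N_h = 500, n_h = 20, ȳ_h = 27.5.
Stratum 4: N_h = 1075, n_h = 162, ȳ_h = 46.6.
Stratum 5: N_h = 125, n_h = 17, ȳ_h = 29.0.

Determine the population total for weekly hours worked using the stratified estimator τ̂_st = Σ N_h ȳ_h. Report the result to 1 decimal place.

τ̂_st = Σ N_h ȳ_h = 1200·21.9 + 1375·23.8 + 500·27.5 + 1075·46.6 + 125·29.0 = 126475.0

τ̂_st ≈ 126475.0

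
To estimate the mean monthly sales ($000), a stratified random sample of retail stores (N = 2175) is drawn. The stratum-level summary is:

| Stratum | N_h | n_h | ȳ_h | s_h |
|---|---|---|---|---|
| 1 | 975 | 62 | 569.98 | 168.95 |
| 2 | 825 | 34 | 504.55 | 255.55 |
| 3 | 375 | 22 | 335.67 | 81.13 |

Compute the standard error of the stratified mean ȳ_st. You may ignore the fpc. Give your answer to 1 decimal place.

SE(ȳ_st) ≈ 19.4

V̂(ȳ_st) = Σ W_h² s_h²/n_h, with W_h = N_h/N and N = 2175:
  stratum 1: (975/2175)²·168.95²/62 = 92.5157
  stratum 2: (825/2175)²·255.55²/34 = 276.352
  stratum 3: (375/2175)²·81.13²/22 = 8.89374
V̂(ȳ_st) = 377.761
SE(ȳ_st) = √377.761 = 19.4361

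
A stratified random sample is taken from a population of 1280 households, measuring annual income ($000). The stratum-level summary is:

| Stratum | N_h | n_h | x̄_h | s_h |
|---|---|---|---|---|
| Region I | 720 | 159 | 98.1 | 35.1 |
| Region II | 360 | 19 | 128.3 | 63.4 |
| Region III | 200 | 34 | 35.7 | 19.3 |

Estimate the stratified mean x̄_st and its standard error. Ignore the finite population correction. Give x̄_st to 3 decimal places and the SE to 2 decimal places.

x̄_st = Σ W_h x̄_h = (720·98.1 + 360·128.3 + 200·35.7)/1280 = 96.84375
V̂(x̄_st) = Σ W_h² s_h²/n_h, with W_h = N_h/N and N = 1280:
  stratum Region I: (720/1280)²·35.1²/159 = 2.45167
  stratum Region II: (360/1280)²·63.4²/19 = 16.7344
  stratum Region III: (200/1280)²·19.3²/34 = 0.26747
V̂(x̄_st) = 19.4535
SE(x̄_st) = √19.4535 = 4.41062

x̄_st ≈ 96.844, SE ≈ 4.41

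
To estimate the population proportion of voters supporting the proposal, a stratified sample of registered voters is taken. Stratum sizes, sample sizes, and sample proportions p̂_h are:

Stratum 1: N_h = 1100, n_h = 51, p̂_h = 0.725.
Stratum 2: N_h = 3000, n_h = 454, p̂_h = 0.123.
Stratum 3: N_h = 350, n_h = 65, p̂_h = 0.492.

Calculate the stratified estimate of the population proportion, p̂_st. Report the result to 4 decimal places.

N = 4450; stratum weights W_h = N_h/N.
p̂_st = Σ W_h p̂_h = (1100·0.725 + 3000·0.123 + 350·0.492)/4450 = 0.30083

p̂_st ≈ 0.3008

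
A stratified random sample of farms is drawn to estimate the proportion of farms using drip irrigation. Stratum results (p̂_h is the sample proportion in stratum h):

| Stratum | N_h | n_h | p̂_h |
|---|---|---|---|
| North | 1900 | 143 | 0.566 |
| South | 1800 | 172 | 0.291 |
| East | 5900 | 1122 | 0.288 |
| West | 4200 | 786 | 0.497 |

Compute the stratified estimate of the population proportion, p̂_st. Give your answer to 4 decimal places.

p̂_st ≈ 0.3903

N = 13800; stratum weights W_h = N_h/N.
p̂_st = Σ W_h p̂_h = (1900·0.566 + 1800·0.291 + 5900·0.288 + 4200·0.497)/13800 = 0.39028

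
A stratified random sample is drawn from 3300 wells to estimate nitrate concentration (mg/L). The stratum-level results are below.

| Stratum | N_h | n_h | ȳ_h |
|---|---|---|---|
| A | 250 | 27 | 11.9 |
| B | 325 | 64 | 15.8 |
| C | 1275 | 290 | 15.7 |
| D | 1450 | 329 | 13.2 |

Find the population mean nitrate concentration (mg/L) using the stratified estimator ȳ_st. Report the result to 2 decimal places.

N = Σ N_h = 3300. Stratum weights W_h = N_h/N.
ȳ_st = (250·11.9 + 325·15.8 + 1275·15.7 + 1450·13.2) / 3300 = 14.3235

ȳ_st ≈ 14.32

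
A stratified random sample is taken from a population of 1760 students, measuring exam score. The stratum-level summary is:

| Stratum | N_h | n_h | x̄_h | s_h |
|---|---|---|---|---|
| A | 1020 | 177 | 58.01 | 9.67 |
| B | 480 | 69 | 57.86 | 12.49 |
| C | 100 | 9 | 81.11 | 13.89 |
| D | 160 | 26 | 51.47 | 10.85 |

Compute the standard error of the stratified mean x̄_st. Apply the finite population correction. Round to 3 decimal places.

V̂(x̄_st) = Σ W_h² (1 − n_h/N_h) s_h²/n_h, with W_h = N_h/N and N = 1760:
  stratum A: (1020/1760)²·(1 − 177/1020)·9.67²/177 = 0.14665
  stratum B: (480/1760)²·(1 − 69/480)·12.49²/69 = 0.14399
  stratum C: (100/1760)²·(1 − 9/100)·13.89²/9 = 0.0629764
  stratum D: (160/1760)²·(1 − 26/160)·10.85²/26 = 0.031339
V̂(x̄_st) = 0.384956
SE(x̄_st) = √0.384956 = 0.620448

SE(x̄_st) ≈ 0.620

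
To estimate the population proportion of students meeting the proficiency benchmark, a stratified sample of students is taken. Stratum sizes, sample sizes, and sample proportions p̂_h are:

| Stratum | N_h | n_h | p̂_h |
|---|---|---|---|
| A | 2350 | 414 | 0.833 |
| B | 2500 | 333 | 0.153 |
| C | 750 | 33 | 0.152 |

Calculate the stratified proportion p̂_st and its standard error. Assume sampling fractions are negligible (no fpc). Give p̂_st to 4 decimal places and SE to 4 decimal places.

p̂_st ≈ 0.4382, SE ≈ 0.0145

N = 5600; stratum weights W_h = N_h/N.
p̂_st = Σ W_h p̂_h = (2350·0.833 + 2500·0.153 + 750·0.152)/5600 = 0.43822
V̂(p̂_st) = Σ W_h² p̂_h(1−p̂_h)/(n_h−1):
  stratum A: (2350/5600)²·0.833·0.167/413 = 5.93159e-05
  stratum B: (2500/5600)²·0.153·0.847/332 = 7.7793e-05
  stratum C: (750/5600)²·0.152·0.848/32 = 7.22497e-05
V̂(p̂_st) = 0.000209359; SE = √V̂ = 0.0144692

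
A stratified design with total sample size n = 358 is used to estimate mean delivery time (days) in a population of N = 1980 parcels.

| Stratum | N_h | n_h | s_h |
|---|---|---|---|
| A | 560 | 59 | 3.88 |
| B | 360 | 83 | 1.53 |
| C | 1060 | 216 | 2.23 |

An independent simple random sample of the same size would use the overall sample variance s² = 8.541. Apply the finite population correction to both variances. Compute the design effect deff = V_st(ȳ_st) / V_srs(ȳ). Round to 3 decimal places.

V̂(ȳ_st) = Σ W_h² (1 − n_h/N_h) s_h²/n_h, with W_h = N_h/N and N = 1980:
  stratum A: (560/1980)²·(1 − 59/560)·3.88²/59 = 0.0182603
  stratum B: (360/1980)²·(1 − 83/360)·1.53²/83 = 0.000717392
  stratum C: (1060/1980)²·(1 − 216/1060)·2.23²/216 = 0.0052538
V_st = 0.0242315
V_srs = (1 − 358/1980)·8.541/358 = 0.0195439
deff = V_st / V_srs = 0.0242315/0.0195439 = 1.2398

deff ≈ 1.240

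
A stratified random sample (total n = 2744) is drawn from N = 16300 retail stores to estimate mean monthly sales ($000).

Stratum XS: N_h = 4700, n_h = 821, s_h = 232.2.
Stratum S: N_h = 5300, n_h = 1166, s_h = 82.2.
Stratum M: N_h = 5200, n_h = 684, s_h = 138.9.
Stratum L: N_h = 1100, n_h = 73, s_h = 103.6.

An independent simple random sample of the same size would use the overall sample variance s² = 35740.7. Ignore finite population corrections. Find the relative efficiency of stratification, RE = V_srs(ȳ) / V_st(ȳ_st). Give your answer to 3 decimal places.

RE ≈ 1.355

V̂(ȳ_st) = Σ W_h² s_h²/n_h, with W_h = N_h/N and N = 16300:
  stratum XS: (4700/16300)²·232.2²/821 = 5.46011
  stratum S: (5300/16300)²·82.2²/1166 = 0.612663
  stratum M: (5200/16300)²·138.9²/684 = 2.87065
  stratum L: (1100/16300)²·103.6²/73 = 0.669587
V_st = 9.61301
V_srs = s²/n = 35740.7/2744 = 13.025
Relative efficiency = V_srs / V_st = 13.025/9.61301 = 1.3549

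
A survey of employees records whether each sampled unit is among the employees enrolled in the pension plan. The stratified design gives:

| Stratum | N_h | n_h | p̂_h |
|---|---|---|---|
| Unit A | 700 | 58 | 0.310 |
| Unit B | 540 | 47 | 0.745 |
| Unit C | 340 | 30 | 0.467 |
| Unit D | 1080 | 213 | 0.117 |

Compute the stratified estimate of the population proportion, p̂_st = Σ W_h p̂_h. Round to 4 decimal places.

N = 2660; stratum weights W_h = N_h/N.
p̂_st = Σ W_h p̂_h = (700·0.310 + 540·0.745 + 340·0.467 + 1080·0.117)/2660 = 0.34002

p̂_st ≈ 0.3400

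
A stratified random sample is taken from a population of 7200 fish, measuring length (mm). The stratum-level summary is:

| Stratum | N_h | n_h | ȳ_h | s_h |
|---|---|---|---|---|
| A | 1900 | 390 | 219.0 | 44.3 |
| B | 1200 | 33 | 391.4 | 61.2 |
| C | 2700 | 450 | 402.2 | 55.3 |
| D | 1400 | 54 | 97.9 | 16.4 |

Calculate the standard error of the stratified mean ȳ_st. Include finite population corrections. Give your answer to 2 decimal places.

V̂(ȳ_st) = Σ W_h² (1 − n_h/N_h) s_h²/n_h, with W_h = N_h/N and N = 7200:
  stratum A: (1900/7200)²·(1 − 390/1900)·44.3²/390 = 0.278489
  stratum B: (1200/7200)²·(1 − 33/1200)·61.2²/33 = 3.06603
  stratum C: (2700/7200)²·(1 − 450/2700)·55.3²/450 = 0.796378
  stratum D: (1400/7200)²·(1 − 54/1400)·16.4²/54 = 0.181051
V̂(ȳ_st) = 4.32195
SE(ȳ_st) = √4.32195 = 2.07893

SE(ȳ_st) ≈ 2.08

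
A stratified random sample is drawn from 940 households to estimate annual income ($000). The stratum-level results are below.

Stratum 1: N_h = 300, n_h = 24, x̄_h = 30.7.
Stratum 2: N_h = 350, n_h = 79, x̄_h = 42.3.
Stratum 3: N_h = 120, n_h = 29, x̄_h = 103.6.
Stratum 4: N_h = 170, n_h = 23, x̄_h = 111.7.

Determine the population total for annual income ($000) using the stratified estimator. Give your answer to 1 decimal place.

τ̂_st = Σ N_h x̄_h = 300·30.7 + 350·42.3 + 120·103.6 + 170·111.7 = 55436.0

τ̂_st ≈ 55436.0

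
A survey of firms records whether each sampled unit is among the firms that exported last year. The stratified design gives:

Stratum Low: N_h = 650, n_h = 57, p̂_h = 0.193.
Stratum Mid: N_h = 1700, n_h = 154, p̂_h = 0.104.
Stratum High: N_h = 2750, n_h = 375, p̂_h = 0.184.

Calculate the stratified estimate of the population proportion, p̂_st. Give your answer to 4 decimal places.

p̂_st ≈ 0.1585

N = 5100; stratum weights W_h = N_h/N.
p̂_st = Σ W_h p̂_h = (650·0.193 + 1700·0.104 + 2750·0.184)/5100 = 0.15848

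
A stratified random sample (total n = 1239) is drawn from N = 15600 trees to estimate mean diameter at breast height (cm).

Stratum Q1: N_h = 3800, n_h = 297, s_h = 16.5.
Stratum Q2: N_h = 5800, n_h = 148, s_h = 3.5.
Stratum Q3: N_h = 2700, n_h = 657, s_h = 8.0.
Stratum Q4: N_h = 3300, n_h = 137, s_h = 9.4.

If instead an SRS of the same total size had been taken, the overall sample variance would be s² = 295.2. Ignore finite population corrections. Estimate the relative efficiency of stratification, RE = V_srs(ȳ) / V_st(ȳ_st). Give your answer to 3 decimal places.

V̂(ȳ_st) = Σ W_h² s_h²/n_h, with W_h = N_h/N and N = 15600:
  stratum Q1: (3800/15600)²·16.5²/297 = 0.0543913
  stratum Q2: (5800/15600)²·3.5²/148 = 0.0114415
  stratum Q3: (2700/15600)²·8.0²/657 = 0.00291805
  stratum Q4: (3300/15600)²·9.4²/137 = 0.0288612
V_st = 0.097612
V_srs = s²/n = 295.2/1239 = 0.238257
Relative efficiency = V_srs / V_st = 0.238257/0.097612 = 2.4409

RE ≈ 2.441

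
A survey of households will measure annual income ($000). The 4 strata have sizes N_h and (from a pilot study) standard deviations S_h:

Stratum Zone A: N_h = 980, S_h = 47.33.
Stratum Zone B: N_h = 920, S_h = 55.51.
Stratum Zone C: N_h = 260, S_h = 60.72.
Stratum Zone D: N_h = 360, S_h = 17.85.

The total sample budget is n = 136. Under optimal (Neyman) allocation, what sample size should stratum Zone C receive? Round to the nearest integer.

Neyman allocation: n_h = n · N_h S_h / Σ N_i S_i, with n = 136.
  stratum Zone A: N_h·S_h = 980·47.33 = 46383.40
  stratum Zone B: N_h·S_h = 920·55.51 = 51069.20
  stratum Zone C: N_h·S_h = 260·60.72 = 15787.20
  stratum Zone D: N_h·S_h = 360·17.85 = 6426.00
Σ N_h S_h = 119665.80
n for stratum Zone C = 136·15787.20/119665.80 = 17.942 → 18

18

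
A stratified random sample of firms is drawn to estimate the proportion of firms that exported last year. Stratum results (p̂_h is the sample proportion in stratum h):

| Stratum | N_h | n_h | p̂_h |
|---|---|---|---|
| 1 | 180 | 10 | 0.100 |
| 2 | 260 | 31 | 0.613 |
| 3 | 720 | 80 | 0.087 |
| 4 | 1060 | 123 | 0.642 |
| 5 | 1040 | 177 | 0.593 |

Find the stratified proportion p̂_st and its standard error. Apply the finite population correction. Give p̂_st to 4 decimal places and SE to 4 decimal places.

N = 3260; stratum weights W_h = N_h/N.
p̂_st = Σ W_h p̂_h = (180·0.100 + 260·0.613 + 720·0.087 + 1060·0.642 + 1040·0.593)/3260 = 0.47155
V̂(p̂_st) = Σ W_h² (1 − n_h/N_h) p̂_h(1−p̂_h)/(n_h−1):
  stratum 1: (180/3260)²·(1 − 10/180)·0.100·0.900/9 = 2.8793e-05
  stratum 2: (260/3260)²·(1 − 31/260)·0.613·0.387/30 = 4.4302e-05
  stratum 3: (720/3260)²·(1 − 80/720)·0.087·0.913/79 = 4.35954e-05
  stratum 4: (1060/3260)²·(1 − 123/1060)·0.642·0.358/122 = 0.000176063
  stratum 5: (1040/3260)²·(1 − 177/1040)·0.593·0.407/176 = 0.00011581
V̂(p̂_st) = 0.000408563; SE = √V̂ = 0.0202129

p̂_st ≈ 0.4716, SE ≈ 0.0202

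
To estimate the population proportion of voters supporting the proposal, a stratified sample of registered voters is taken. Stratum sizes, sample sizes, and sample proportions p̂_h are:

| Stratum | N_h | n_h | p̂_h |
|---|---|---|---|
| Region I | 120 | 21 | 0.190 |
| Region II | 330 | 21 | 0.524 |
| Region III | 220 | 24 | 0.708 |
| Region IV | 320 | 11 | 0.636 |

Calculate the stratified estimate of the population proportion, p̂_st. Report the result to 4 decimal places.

N = 990; stratum weights W_h = N_h/N.
p̂_st = Σ W_h p̂_h = (120·0.190 + 330·0.524 + 220·0.708 + 320·0.636)/990 = 0.56061

p̂_st ≈ 0.5606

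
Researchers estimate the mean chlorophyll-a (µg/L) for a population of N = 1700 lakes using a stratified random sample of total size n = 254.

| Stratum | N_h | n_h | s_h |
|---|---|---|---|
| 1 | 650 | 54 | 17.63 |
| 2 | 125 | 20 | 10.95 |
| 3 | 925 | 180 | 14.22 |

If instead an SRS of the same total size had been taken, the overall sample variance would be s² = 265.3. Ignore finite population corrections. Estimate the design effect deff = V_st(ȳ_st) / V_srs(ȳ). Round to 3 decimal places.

deff ≈ 1.155

V̂(ȳ_st) = Σ W_h² s_h²/n_h, with W_h = N_h/N and N = 1700:
  stratum 1: (650/1700)²·17.63²/54 = 0.841472
  stratum 2: (125/1700)²·10.95²/20 = 0.0324131
  stratum 3: (925/1700)²·14.22²/180 = 0.332592
V_st = 1.20648
V_srs = s²/n = 265.3/254 = 1.04449
deff = V_st / V_srs = 1.20648/1.04449 = 1.1551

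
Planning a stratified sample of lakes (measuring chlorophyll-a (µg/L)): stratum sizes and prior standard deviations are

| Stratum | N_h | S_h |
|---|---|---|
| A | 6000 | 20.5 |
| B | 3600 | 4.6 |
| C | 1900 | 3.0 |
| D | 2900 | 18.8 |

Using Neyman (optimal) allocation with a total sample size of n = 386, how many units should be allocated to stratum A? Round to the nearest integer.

238

Neyman allocation: n_h = n · N_h S_h / Σ N_i S_i, with n = 386.
  stratum A: N_h·S_h = 6000·20.5 = 123000.00
  stratum B: N_h·S_h = 3600·4.6 = 16560.00
  stratum C: N_h·S_h = 1900·3.0 = 5700.00
  stratum D: N_h·S_h = 2900·18.8 = 54520.00
Σ N_h S_h = 199780.00
n for stratum A = 386·123000.00/199780.00 = 237.651 → 238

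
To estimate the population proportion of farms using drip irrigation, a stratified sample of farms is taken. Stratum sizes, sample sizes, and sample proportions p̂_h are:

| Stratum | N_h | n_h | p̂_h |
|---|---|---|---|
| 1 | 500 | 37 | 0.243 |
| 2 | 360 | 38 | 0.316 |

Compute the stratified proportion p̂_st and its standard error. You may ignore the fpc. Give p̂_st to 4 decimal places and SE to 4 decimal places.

p̂_st ≈ 0.2736, SE ≈ 0.0524

N = 860; stratum weights W_h = N_h/N.
p̂_st = Σ W_h p̂_h = (500·0.243 + 360·0.316)/860 = 0.27356
V̂(p̂_st) = Σ W_h² p̂_h(1−p̂_h)/(n_h−1):
  stratum 1: (500/860)²·0.243·0.757/36 = 0.0017272
  stratum 2: (360/860)²·0.316·0.684/37 = 0.00102365
V̂(p̂_st) = 0.00275085; SE = √V̂ = 0.0524485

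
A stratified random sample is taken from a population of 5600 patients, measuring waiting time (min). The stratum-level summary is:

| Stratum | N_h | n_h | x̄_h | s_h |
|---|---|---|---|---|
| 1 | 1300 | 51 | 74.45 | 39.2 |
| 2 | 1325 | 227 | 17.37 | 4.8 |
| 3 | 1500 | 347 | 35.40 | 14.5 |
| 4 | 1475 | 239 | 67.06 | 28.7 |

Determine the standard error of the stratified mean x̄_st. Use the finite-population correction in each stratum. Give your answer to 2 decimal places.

SE(x̄_st) ≈ 1.34

V̂(x̄_st) = Σ W_h² (1 − n_h/N_h) s_h²/n_h, with W_h = N_h/N and N = 5600:
  stratum 1: (1300/5600)²·(1 − 51/1300)·39.2²/51 = 1.56003
  stratum 2: (1325/5600)²·(1 − 227/1325)·4.8²/227 = 0.00470868
  stratum 3: (1500/5600)²·(1 − 347/1500)·14.5²/347 = 0.0334157
  stratum 4: (1475/5600)²·(1 − 239/1475)·28.7²/239 = 0.200355
V̂(x̄_st) = 1.7985
SE(x̄_st) = √1.7985 = 1.34108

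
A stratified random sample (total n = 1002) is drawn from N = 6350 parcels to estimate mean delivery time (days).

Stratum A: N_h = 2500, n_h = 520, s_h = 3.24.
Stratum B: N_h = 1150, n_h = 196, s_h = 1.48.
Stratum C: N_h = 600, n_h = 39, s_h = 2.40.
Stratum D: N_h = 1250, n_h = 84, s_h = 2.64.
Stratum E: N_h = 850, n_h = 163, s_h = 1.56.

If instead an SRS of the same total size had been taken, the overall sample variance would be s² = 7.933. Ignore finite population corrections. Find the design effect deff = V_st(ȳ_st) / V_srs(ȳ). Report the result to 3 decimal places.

V̂(ȳ_st) = Σ W_h² s_h²/n_h, with W_h = N_h/N and N = 6350:
  stratum A: (2500/6350)²·3.24²/520 = 0.0031291
  stratum B: (1150/6350)²·1.48²/196 = 0.000366535
  stratum C: (600/6350)²·2.40²/39 = 0.0013186
  stratum D: (1250/6350)²·2.64²/84 = 0.00321515
  stratum E: (850/6350)²·1.56²/163 = 0.000267517
V_st = 0.0082969
V_srs = s²/n = 7.933/1002 = 0.00791717
deff = V_st / V_srs = 0.0082969/0.00791717 = 1.0480

deff ≈ 1.048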